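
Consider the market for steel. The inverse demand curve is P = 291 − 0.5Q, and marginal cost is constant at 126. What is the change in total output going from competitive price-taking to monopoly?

Q falls by 165

Under competition P = MC = 126, so Q = (291 − 126)/0.5 = 330.
Monopoly sets MR = MC: 291 − Q = 126 ⇒ Q = 165, P = 291 − 0.5·165 = 208.5.
Change in total output: 165 − 330 = −165.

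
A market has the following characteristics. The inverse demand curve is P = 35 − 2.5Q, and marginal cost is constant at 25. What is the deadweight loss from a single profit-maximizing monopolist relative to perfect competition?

Under competition P = MC = 25, so Q = (35 − 25)/2.5 = 4.
A monopolist chooses Q where MR = MC. MR = 35 − 5Q; setting this equal to 25 gives Q = 2 and P = 30.
DWL is the triangle between Q = 2 and Q = 4: ½·(4 − 2)·(30 − 25) = 5.

DWL = 5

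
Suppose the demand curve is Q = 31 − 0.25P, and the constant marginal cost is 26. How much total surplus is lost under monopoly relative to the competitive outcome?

Inverting demand: P = 124 − 4Q.
Under competition P = MC = 26, so Q = (124 − 26)/4 = 24.5.
The monopolist equates marginal revenue to marginal cost: 124 − 8Q = 26, so Q = 12.25. From demand, P = 75.
DWL is the triangle between Q = 12.25 and Q = 24.5: ½·(24.5 − 12.25)·(75 − 26) = 300.125.

DWL = 300.125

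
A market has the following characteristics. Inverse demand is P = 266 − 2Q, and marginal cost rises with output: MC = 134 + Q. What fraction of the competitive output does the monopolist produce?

Monopoly sets MR = MC: 266 − 4Q = 134 + Q ⇒ Q = 26.4, P = 266 − 2·26.4 = 213.2.
Under competition P = MC: 266 − 2Q = 134 + Q ⇒ Q = 44, P = 178.
Ratio Q_m/Q_c = 26.4/44 = 0.6.

Q_m/Q_c = 0.6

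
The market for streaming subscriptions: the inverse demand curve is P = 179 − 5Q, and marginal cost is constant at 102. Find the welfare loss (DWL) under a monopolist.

Perfect competition: P = MC = 102, so 179 − 5Q = 102 and Q = 15.4.
A monopolist chooses Q where MR = MC. MR = 179 − 10Q; setting this equal to 102 gives Q = 7.7 and P = 140.5.
DWL is the triangle between Q = 7.7 and Q = 15.4: ½·(15.4 − 7.7)·(140.5 − 102) = 148.225.

DWL = 148.225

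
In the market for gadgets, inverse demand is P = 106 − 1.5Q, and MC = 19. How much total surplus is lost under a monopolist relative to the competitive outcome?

Under competition P = MC = 19, so Q = (106 − 19)/1.5 = 58.
The monopolist equates marginal revenue to marginal cost: 106 − 3Q = 19, so Q = 29. From demand, P = 62.5.
DWL is the triangle between Q = 29 and Q = 58: ½·(58 − 29)·(62.5 − 19) = 630.75.

DWL = 630.75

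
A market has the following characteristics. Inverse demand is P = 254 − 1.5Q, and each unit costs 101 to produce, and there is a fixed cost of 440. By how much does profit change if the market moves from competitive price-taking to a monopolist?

Perfect competition: P = MC = 101, so 254 − 1.5Q = 101 and Q = 102.
Profit = (101 − 101)·102 − 440 = −440.
A monopolist chooses Q where MR = MC. MR = 254 − 3Q; setting this equal to 101 gives Q = 51 and P = 177.5.
Profit = (177.5 − 101)·51 − 440 = 3461.5.
Change in profit: 3461.5 − −440 = 3901.5.

Profit rises by 3901.5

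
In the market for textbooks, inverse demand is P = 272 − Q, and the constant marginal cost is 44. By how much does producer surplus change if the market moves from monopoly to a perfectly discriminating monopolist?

PS rises by 12996

Monopoly sets MR = MC: 272 − 2Q = 44 ⇒ Q = 114, P = 272 − 114 = 158.
PS = (158 − 44)·114 = 12996.
A perfectly discriminating monopolist sells every unit with P(Q) ≥ MC(Q), so output equals the competitive quantity Q = 228. Each buyer pays their reservation price, so CS = 0 and the firm captures all surplus.
PS = ½·(272 − 44)·228 = 25992.
Change in producer surplus: 25992 − 12996 = 12996.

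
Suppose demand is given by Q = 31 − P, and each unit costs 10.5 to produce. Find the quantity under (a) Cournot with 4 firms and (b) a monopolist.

Cournot: Q = 16.4; Monopoly: Q = 10.25

Inverting demand: P = 31 − Q.
In a 4-firm Cournot equilibrium, symmetry and the first-order condition give q = (31 − 10.5)/(5) = 4.1. So Q = 16.4 and P = 14.6.
A monopolist chooses Q where MR = MC. MR = 31 − 2Q; setting this equal to 10.5 gives Q = 10.25 and P = 20.75.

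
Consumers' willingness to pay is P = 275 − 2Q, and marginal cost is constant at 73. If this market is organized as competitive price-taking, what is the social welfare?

TS = 10201

Perfect competition: P = MC = 73, so 275 − 2Q = 73 and Q = 101.
CS = ½·(275 − 73)·101 = 10201; PS = (73 − 73)·101 = 0; TS = 10201.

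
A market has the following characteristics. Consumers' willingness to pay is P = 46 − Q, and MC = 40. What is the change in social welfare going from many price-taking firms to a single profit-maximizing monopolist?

Perfect competition: P = MC = 40, so 46 − Q = 40 and Q = 6.
CS = ½·(46 − 40)·6 = 18; PS = (40 − 40)·6 = 0; TS = 18.
Monopoly sets MR = MC: 46 − 2Q = 40 ⇒ Q = 3, P = 46 − 3 = 43.
CS = ½·(46 − 43)·3 = 4.5; PS = (43 − 40)·3 = 9; TS = 13.5.
Change in social welfare: 13.5 − 18 = −4.5.

Social welfare falls by 4.5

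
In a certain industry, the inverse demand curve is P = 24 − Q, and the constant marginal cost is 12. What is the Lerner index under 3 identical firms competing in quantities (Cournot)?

Lerner index = 0.2

Cournot with 3 identical firms: the symmetric best-response condition is 24 − 4q = 12. Each firm produces q = 3, total output Q = 9, price P = 15.
Lerner index = (P − MC)/P = (15 − 12)/15 = 0.2.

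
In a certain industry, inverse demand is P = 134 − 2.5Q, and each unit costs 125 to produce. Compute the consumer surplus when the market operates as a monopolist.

Monopoly sets MR = MC: 134 − 5Q = 125 ⇒ Q = 1.8, P = 134 − 2.5·1.8 = 129.5.
CS = ½·(134 − 129.5)·1.8 = 4.05.

CS = 4.05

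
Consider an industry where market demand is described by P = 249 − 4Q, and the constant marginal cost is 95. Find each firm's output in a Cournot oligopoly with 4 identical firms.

Cournot with 4 identical firms: the symmetric best-response condition is 249 − 20q = 95. Each firm produces q = 7.7, total output Q = 30.8, price P = 125.8.

q_i = 7.7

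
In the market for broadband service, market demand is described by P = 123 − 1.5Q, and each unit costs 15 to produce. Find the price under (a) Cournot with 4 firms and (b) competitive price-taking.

Cournot with 4 identical firms: the symmetric best-response condition is 123 − 7.5q = 15. Each firm produces q = 14.4, total output Q = 57.6, price P = 36.6.
Competitive firms price at marginal cost: P = 15, giving Q = 72.

Cournot: P = 36.6; Competition: P = 15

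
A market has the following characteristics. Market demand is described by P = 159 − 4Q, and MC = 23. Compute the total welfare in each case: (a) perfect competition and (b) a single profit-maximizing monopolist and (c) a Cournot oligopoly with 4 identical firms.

Competition: TS = 2312; Monopoly: TS = 1734; Cournot: TS = 2219.52

Competitive firms price at marginal cost: P = 23, giving Q = 34.
CS = ½·(159 − 23)·34 = 2312; PS = (23 − 23)·34 = 0; TS = 2312.
Monopoly sets MR = MC: 159 − 8Q = 23 ⇒ Q = 17, P = 159 − 4·17 = 91.
CS = ½·(159 − 91)·17 = 578; PS = (91 − 23)·17 = 1156; TS = 1734.
With 4 symmetric Cournot firms, each firm's FOC gives 159 − 20q = 23, so q = 6.8, Q = 4·6.8 = 27.2, and P = 50.2.
CS = ½·(159 − 50.2)·27.2 = 1479.68; PS = (50.2 − 23)·27.2 = 739.84; TS = 2219.52.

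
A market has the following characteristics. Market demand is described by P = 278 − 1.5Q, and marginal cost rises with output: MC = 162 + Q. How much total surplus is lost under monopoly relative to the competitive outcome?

Competitive equilibrium sets price equal to marginal cost: 278 − 1.5Q = 162 + Q, so Q = 46.4 and P = 208.4.
A monopolist chooses Q where MR = MC. MR = 278 − 3Q; setting this equal to 162 + Q gives Q = 29 and P = 234.5.
CS = ½·(278 − 208.4)·46.4 = 1614.72; PS = (208.4·46.4 − 162·46.4 − ½·1·46.4²) = 1076.48; TS = 2691.2.
CS = ½·(278 − 234.5)·29 = 630.75; PS = (234.5·29 − 162·29 − ½·1·29²) = 1682; TS = 2312.75.
DWL = 2691.2 − 2312.75 = 378.45.

DWL = 378.45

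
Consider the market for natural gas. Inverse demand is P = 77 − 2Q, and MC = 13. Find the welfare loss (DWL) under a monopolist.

Perfect competition: P = MC = 13, so 77 − 2Q = 13 and Q = 32.
A monopolist chooses Q where MR = MC. MR = 77 − 4Q; setting this equal to 13 gives Q = 16 and P = 45.
DWL is the triangle between Q = 16 and Q = 32: ½·(32 − 16)·(45 − 13) = 256.

DWL = 256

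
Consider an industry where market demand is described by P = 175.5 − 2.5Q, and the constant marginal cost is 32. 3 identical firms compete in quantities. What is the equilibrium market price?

With 3 symmetric Cournot firms, each firm's FOC gives 175.5 − 10q = 32, so q = 14.35, Q = 3·14.35 = 43.05, and P = 67.875.

P = 67.875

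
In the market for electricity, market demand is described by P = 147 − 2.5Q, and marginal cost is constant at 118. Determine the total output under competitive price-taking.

Q = 11.6

Under competition P = MC = 118, so Q = (147 − 118)/2.5 = 11.6.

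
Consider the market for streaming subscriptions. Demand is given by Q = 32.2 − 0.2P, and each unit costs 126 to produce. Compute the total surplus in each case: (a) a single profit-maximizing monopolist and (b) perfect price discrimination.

Inverting demand: P = 161 − 5Q.
The monopolist equates marginal revenue to marginal cost: 161 − 10Q = 126, so Q = 3.5. From demand, P = 143.5.
CS = ½·(161 − 143.5)·3.5 = 30.625; PS = (143.5 − 126)·3.5 = 61.25; TS = 91.875.
A perfectly discriminating monopolist sells every unit with P(Q) ≥ MC(Q), so output equals the competitive quantity Q = 7. Each buyer pays their reservation price, so CS = 0 and the firm captures all surplus.
TS = 122.5 (equal to competitive TS).

Monopoly: TS = 91.875; Perfect PD: TS = 122.5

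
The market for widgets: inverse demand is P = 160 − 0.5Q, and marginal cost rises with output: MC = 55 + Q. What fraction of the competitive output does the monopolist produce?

Q_m/Q_c = 0.75

The monopolist equates marginal revenue to marginal cost: 160 − Q = 55 + Q, so Q = 52.5. From demand, P = 133.75.
Under competition P = MC: 160 − 0.5Q = 55 + Q ⇒ Q = 70, P = 125.
Ratio Q_m/Q_c = 52.5/70 = 0.75.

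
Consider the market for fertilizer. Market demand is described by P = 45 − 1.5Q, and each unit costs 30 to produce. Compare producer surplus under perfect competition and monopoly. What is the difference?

Under competition P = MC = 30, so Q = (45 − 30)/1.5 = 10.
PS = (30 − 30)·10 = 0.
The monopolist equates marginal revenue to marginal cost: 45 − 3Q = 30, so Q = 5. From demand, P = 37.5.
PS = (37.5 − 30)·5 = 37.5.
Change in producer surplus: 37.5 − 0 = 37.5.

Producer surplus rises by 37.5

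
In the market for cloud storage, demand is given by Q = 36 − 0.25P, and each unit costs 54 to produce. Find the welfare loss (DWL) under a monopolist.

Inverting demand: P = 144 − 4Q.
Perfect competition: P = MC = 54, so 144 − 4Q = 54 and Q = 22.5.
Monopoly sets MR = MC: 144 − 8Q = 54 ⇒ Q = 11.25, P = 144 − 4·11.25 = 99.
DWL is the triangle between Q = 11.25 and Q = 22.5: ½·(22.5 − 11.25)·(99 − 54) = 253.125.

DWL = 253.125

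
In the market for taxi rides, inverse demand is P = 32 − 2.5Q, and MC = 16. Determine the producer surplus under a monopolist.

PS = 25.6

The monopolist equates marginal revenue to marginal cost: 32 − 5Q = 16, so Q = 3.2. From demand, P = 24.
PS = (24 − 16)·3.2 = 25.6.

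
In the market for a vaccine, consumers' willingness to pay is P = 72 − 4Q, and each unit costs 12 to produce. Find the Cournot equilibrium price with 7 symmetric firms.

With 7 symmetric Cournot firms, each firm's FOC gives 72 − 32q = 12, so q = 1.875, Q = 7·1.875 = 13.125, and P = 19.5.

P = 19.5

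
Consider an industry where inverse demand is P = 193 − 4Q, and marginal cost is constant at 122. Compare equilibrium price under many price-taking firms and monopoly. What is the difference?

Under competition P = MC = 122, so Q = (193 − 122)/4 = 17.75.
A monopolist chooses Q where MR = MC. MR = 193 − 8Q; setting this equal to 122 gives Q = 8.875 and P = 157.5.
Change in equilibrium price: 157.5 − 122 = 35.5.

Equilibrium price rises by 35.5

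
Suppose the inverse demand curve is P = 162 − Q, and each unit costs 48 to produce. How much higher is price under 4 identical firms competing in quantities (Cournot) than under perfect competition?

Price rises by 22.8

Under competition P = MC = 48, so Q = (162 − 48)/1 = 114.
With 4 symmetric Cournot firms, each firm's FOC gives 162 − 5q = 48, so q = 22.8, Q = 4·22.8 = 91.2, and P = 70.8.
Change in price: 70.8 − 48 = 22.8.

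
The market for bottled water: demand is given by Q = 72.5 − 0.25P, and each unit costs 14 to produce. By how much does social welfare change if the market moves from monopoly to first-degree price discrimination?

Social welfare rises by 2380.5

Inverting demand: P = 290 − 4Q.
The monopolist equates marginal revenue to marginal cost: 290 − 8Q = 14, so Q = 34.5. From demand, P = 152.
CS = ½·(290 − 152)·34.5 = 2380.5; PS = (152 − 14)·34.5 = 4761; TS = 7141.5.
A perfectly discriminating monopolist sells every unit with P(Q) ≥ MC(Q), so output equals the competitive quantity Q = 69. Each buyer pays their reservation price, so CS = 0 and the firm captures all surplus.
TS = 9522 (equal to competitive TS).
Change in social welfare: 9522 − 7141.5 = 2380.5.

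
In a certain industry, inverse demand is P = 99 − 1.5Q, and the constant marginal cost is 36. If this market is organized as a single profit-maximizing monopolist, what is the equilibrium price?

The monopolist equates marginal revenue to marginal cost: 99 − 3Q = 36, so Q = 21. From demand, P = 67.5.

P = 67.5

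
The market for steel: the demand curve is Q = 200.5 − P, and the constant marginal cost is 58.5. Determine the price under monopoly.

Inverting demand: P = 200.5 − Q.
The monopolist equates marginal revenue to marginal cost: 200.5 − 2Q = 58.5, so Q = 71. From demand, P = 129.5.

P = 129.5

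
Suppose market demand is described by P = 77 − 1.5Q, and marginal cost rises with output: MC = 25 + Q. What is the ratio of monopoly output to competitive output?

A monopolist chooses Q where MR = MC. MR = 77 − 3Q; setting this equal to 25 + Q gives Q = 13 and P = 57.5.
Under competition P = MC: 77 − 1.5Q = 25 + Q ⇒ Q = 20.8, P = 45.8.
Ratio Q_m/Q_c = 13/20.8 = 0.625.

Q_m/Q_c = 0.625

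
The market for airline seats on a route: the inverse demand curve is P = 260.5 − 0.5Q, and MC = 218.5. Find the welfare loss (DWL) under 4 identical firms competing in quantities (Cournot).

Competitive firms price at marginal cost: P = 218.5, giving Q = 84.
With 4 symmetric Cournot firms, each firm's FOC gives 260.5 − 2.5q = 218.5, so q = 16.8, Q = 4·16.8 = 67.2, and P = 226.9.
DWL is the triangle between Q = 67.2 and Q = 84: ½·(84 − 67.2)·(226.9 − 218.5) = 70.56.

DWL = 70.56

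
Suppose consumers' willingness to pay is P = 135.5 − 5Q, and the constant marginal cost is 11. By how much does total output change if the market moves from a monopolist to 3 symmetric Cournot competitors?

The monopolist equates marginal revenue to marginal cost: 135.5 − 10Q = 11, so Q = 12.45. From demand, P = 73.25.
Cournot with 3 identical firms: the symmetric best-response condition is 135.5 − 20q = 11. Each firm produces q = 6.225, total output Q = 18.675, price P = 42.125.
Change in total output: 18.675 − 12.45 = 6.225.

Q rises by 6.225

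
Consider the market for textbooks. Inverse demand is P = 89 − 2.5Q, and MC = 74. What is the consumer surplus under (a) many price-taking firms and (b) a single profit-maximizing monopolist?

Under competition P = MC = 74, so Q = (89 − 74)/2.5 = 6.
CS = ½·(89 − 74)·6 = 45.
The monopolist equates marginal revenue to marginal cost: 89 − 5Q = 74, so Q = 3. From demand, P = 81.5.
CS = ½·(89 − 81.5)·3 = 11.25.

Competition: CS = 45; Monopoly: CS = 11.25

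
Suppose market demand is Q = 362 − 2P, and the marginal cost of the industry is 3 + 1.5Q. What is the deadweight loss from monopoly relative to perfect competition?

Inverting demand: P = 181 − 0.5Q.
Competitive equilibrium sets price equal to marginal cost: 181 − 0.5Q = 3 + 1.5Q, so Q = 89 and P = 136.5.
The monopolist equates marginal revenue to marginal cost: 181 − Q = 3 + 1.5Q, so Q = 71.2. From demand, P = 145.4.
CS = ½·(181 − 136.5)·89 = 1980.25; PS = (136.5·89 − 3·89 − ½·1.5·89²) = 5940.75; TS = 7921.
CS = ½·(181 − 145.4)·71.2 = 1267.36; PS = (145.4·71.2 − 3·71.2 − ½·1.5·71.2²) = 6336.8; TS = 7604.16.
DWL = 7921 − 7604.16 = 316.84.

DWL = 316.84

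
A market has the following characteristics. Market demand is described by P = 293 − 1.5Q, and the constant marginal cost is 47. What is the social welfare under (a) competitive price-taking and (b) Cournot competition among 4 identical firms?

Perfect competition: P = MC = 47, so 293 − 1.5Q = 47 and Q = 164.
CS = ½·(293 − 47)·164 = 20172; PS = (47 − 47)·164 = 0; TS = 20172.
With 4 symmetric Cournot firms, each firm's FOC gives 293 − 7.5q = 47, so q = 32.8, Q = 4·32.8 = 131.2, and P = 96.2.
CS = ½·(293 − 96.2)·131.2 = 12910.08; PS = (96.2 − 47)·131.2 = 6455.04; TS = 19365.12.

Competition: TS = 20172; Cournot: TS = 19365.12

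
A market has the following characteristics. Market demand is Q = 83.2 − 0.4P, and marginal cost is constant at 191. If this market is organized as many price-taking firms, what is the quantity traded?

Q = 6.8

Inverting demand: P = 208 − 2.5Q.
Perfect competition: P = MC = 191, so 208 − 2.5Q = 191 and Q = 6.8.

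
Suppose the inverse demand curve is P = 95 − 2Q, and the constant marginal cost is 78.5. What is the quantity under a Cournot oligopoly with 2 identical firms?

With 2 symmetric Cournot firms, each firm's FOC gives 95 − 6q = 78.5, so q = 2.75, Q = 2·2.75 = 5.5, and P = 84.

Q = 5.5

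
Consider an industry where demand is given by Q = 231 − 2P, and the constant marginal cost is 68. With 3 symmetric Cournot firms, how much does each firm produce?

Inverting demand: P = 115.5 − 0.5Q.
With 3 symmetric Cournot firms, each firm's FOC gives 115.5 − 2q = 68, so q = 23.75, Q = 3·23.75 = 71.25, and P = 79.875.

q_i = 23.75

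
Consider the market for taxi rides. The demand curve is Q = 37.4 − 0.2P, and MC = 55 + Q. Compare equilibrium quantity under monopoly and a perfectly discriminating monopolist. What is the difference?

Inverting demand: P = 187 − 5Q.
The monopolist equates marginal revenue to marginal cost: 187 − 10Q = 55 + Q, so Q = 12. From demand, P = 127.
A perfectly discriminating monopolist sells every unit with P(Q) ≥ MC(Q), so output equals the competitive quantity Q = 22. Each buyer pays their reservation price, so CS = 0 and the firm captures all surplus.
Change in equilibrium quantity: 22 − 12 = 10.

Q rises by 10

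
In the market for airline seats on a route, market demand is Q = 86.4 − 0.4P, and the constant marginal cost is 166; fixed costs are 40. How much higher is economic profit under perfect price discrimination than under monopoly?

Inverting demand: P = 216 − 2.5Q.
Monopoly sets MR = MC: 216 − 5Q = 166 ⇒ Q = 10, P = 216 − 2.5·10 = 191.
Profit = (191 − 166)·10 − 40 = 210.
With perfect price discrimination, output is the efficient level Q = 20 (where demand meets MC), but every buyer pays their willingness to pay: CS = 0 and PS = total surplus.
PS equals the full surplus area, 500. Profit = 500 − 40 = 460.
Change in economic profit: 460 − 210 = 250.

Economic profit rises by 250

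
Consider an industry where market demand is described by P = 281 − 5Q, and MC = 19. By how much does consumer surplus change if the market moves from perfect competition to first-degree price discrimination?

Under competition P = MC = 19, so Q = (281 − 19)/5 = 52.4.
CS = ½·(281 − 19)·52.4 = 6864.4.
With perfect price discrimination, output is the efficient level Q = 52.4 (where demand meets MC), but every buyer pays their willingness to pay: CS = 0 and PS = total surplus.
CS = 0.
Change in consumer surplus: 0 − 6864.4 = −6864.4.

Consumer surplus falls by 6864.4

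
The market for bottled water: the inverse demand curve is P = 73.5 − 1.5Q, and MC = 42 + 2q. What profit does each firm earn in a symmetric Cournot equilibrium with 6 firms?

With 6 symmetric Cournot firms, each firm's FOC gives 73.5 − 10.5q = 42 + 2q, so q = 2.52, Q = 6·2.52 = 15.12, and P = 50.82.
Each firm's profit = 50.82·2.52 − (42·2.52 + ½·2·2.52²) = 15.876.

π_i = 15.876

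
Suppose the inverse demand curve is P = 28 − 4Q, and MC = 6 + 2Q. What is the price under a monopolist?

P = 19.2

Monopoly sets MR = MC: 28 − 8Q = 6 + 2Q ⇒ Q = 2.2, P = 28 − 4·2.2 = 19.2.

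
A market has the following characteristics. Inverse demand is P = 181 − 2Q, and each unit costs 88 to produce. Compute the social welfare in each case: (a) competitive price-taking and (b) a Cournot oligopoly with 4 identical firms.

Competition: TS = 2162.25; Cournot: TS = 2075.76

Under competition P = MC = 88, so Q = (181 − 88)/2 = 46.5.
CS = ½·(181 − 88)·46.5 = 2162.25; PS = (88 − 88)·46.5 = 0; TS = 2162.25.
With 4 symmetric Cournot firms, each firm's FOC gives 181 − 10q = 88, so q = 9.3, Q = 4·9.3 = 37.2, and P = 106.6.
CS = ½·(181 − 106.6)·37.2 = 1383.84; PS = (106.6 − 88)·37.2 = 691.92; TS = 2075.76.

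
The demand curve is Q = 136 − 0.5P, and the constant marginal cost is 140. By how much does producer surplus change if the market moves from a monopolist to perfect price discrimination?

Inverting demand: P = 272 − 2Q.
The monopolist equates marginal revenue to marginal cost: 272 − 4Q = 140, so Q = 33. From demand, P = 206.
PS = (206 − 140)·33 = 2178.
Under first-degree price discrimination the firm charges each unit its demand price and produces up to where P = MC, i.e. Q = 66. Consumer surplus is zero; producer surplus equals total surplus.
PS = ½·(272 − 140)·66 = 4356.
Change in producer surplus: 4356 − 2178 = 2178.

Producer surplus rises by 2178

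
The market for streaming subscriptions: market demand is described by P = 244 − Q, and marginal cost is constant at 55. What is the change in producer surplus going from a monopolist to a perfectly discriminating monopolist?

Producer surplus rises by 8930.25

A monopolist chooses Q where MR = MC. MR = 244 − 2Q; setting this equal to 55 gives Q = 94.5 and P = 149.5.
PS = (149.5 − 55)·94.5 = 8930.25.
A perfectly discriminating monopolist sells every unit with P(Q) ≥ MC(Q), so output equals the competitive quantity Q = 189. Each buyer pays their reservation price, so CS = 0 and the firm captures all surplus.
PS = ½·(244 − 55)·189 = 17860.5.
Change in producer surplus: 17860.5 − 8930.25 = 8930.25.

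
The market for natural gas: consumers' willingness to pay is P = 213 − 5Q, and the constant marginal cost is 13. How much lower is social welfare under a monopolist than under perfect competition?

TS falls by 1000

Under competition P = MC = 13, so Q = (213 − 13)/5 = 40.
CS = ½·(213 − 13)·40 = 4000; PS = (13 − 13)·40 = 0; TS = 4000.
The monopolist equates marginal revenue to marginal cost: 213 − 10Q = 13, so Q = 20. From demand, P = 113.
CS = ½·(213 − 113)·20 = 1000; PS = (113 − 13)·20 = 2000; TS = 3000.
Change in social welfare: 3000 − 4000 = −1000.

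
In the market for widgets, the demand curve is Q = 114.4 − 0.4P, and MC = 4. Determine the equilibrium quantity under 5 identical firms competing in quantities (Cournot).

Inverting demand: P = 286 − 2.5Q.
In a 5-firm Cournot equilibrium, symmetry and the first-order condition give q = (286 − 4)/(15) = 18.8. So Q = 94 and P = 51.

Q = 94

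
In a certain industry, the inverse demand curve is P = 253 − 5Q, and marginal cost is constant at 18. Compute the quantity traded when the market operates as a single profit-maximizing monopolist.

Q = 23.5

The monopolist equates marginal revenue to marginal cost: 253 − 10Q = 18, so Q = 23.5. From demand, P = 135.5.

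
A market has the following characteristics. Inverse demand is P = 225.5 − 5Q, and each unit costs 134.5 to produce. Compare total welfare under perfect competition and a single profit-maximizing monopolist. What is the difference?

Competitive firms price at marginal cost: P = 134.5, giving Q = 18.2.
CS = ½·(225.5 − 134.5)·18.2 = 828.1; PS = (134.5 − 134.5)·18.2 = 0; TS = 828.1.
Monopoly sets MR = MC: 225.5 − 10Q = 134.5 ⇒ Q = 9.1, P = 225.5 − 5·9.1 = 180.
CS = ½·(225.5 − 180)·9.1 = 207.025; PS = (180 − 134.5)·9.1 = 414.05; TS = 621.075.
Change in total welfare: 621.075 − 828.1 = −207.025.

Total welfare falls by 207.025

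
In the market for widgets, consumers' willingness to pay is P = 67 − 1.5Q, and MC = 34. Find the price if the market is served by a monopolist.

Monopoly sets MR = MC: 67 − 3Q = 34 ⇒ Q = 11, P = 67 − 1.5·11 = 50.5.

P = 50.5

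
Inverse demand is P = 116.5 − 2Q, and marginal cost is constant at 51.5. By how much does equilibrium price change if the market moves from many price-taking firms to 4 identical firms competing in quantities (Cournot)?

P rises by 13

Perfect competition: P = MC = 51.5, so 116.5 − 2Q = 51.5 and Q = 32.5.
With 4 symmetric Cournot firms, each firm's FOC gives 116.5 − 10q = 51.5, so q = 6.5, Q = 4·6.5 = 26, and P = 64.5.
Change in equilibrium price: 64.5 − 51.5 = 13.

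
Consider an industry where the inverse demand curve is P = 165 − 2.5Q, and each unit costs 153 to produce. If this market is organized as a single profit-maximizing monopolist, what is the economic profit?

A monopolist chooses Q where MR = MC. MR = 165 − 5Q; setting this equal to 153 gives Q = 2.4 and P = 159.
Profit = (159 − 153)·2.4 = 14.4.

Profit = 14.4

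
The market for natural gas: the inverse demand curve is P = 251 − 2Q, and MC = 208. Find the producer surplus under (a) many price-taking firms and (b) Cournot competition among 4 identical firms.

Perfect competition: P = MC = 208, so 251 − 2Q = 208 and Q = 21.5.
PS = (208 − 208)·21.5 = 0.
With 4 symmetric Cournot firms, each firm's FOC gives 251 − 10q = 208, so q = 4.3, Q = 4·4.3 = 17.2, and P = 216.6.
PS = (216.6 − 208)·17.2 = 147.92.

Competition: PS = 0; Cournot: PS = 147.92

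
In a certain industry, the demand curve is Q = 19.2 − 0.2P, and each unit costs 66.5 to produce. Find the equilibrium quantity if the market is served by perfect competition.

Q = 5.9

Inverting demand: P = 96 − 5Q.
Perfect competition: P = MC = 66.5, so 96 − 5Q = 66.5 and Q = 5.9.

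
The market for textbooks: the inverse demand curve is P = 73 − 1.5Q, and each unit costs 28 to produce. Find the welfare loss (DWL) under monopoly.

Perfect competition: P = MC = 28, so 73 − 1.5Q = 28 and Q = 30.
Monopoly sets MR = MC: 73 − 3Q = 28 ⇒ Q = 15, P = 73 − 1.5·15 = 50.5.
DWL is the triangle between Q = 15 and Q = 30: ½·(30 − 15)·(50.5 − 28) = 168.75.

DWL = 168.75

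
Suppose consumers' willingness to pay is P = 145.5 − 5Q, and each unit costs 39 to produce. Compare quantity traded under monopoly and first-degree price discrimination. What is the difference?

A monopolist chooses Q where MR = MC. MR = 145.5 − 10Q; setting this equal to 39 gives Q = 10.65 and P = 92.25.
Under first-degree price discrimination the firm charges each unit its demand price and produces up to where P = MC, i.e. Q = 21.3. Consumer surplus is zero; producer surplus equals total surplus.
Change in quantity traded: 21.3 − 10.65 = 10.65.

Quantity traded rises by 10.65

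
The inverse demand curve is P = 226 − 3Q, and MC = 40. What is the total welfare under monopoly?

TS = 4324.5

The monopolist equates marginal revenue to marginal cost: 226 − 6Q = 40, so Q = 31. From demand, P = 133.
CS = ½·(226 − 133)·31 = 1441.5; PS = (133 − 40)·31 = 2883; TS = 4324.5.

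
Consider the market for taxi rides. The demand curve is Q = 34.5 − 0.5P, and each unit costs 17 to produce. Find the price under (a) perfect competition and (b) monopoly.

Inverting demand: P = 69 − 2Q.
Perfect competition: P = MC = 17, so 69 − 2Q = 17 and Q = 26.
A monopolist chooses Q where MR = MC. MR = 69 − 4Q; setting this equal to 17 gives Q = 13 and P = 43.

Competition: P = 17; Monopoly: P = 43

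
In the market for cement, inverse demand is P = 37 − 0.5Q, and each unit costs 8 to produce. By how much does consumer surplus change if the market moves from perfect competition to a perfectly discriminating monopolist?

CS falls by 841

Under competition P = MC = 8, so Q = (37 − 8)/0.5 = 58.
CS = ½·(37 − 8)·58 = 841.
With perfect price discrimination, output is the efficient level Q = 58 (where demand meets MC), but every buyer pays their willingness to pay: CS = 0 and PS = total surplus.
CS = 0.
Change in consumer surplus: 0 − 841 = −841.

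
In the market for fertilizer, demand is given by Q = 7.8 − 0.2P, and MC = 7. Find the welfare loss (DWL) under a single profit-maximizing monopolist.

DWL = 25.6

Inverting demand: P = 39 − 5Q.
Perfect competition: P = MC = 7, so 39 − 5Q = 7 and Q = 6.4.
Monopoly sets MR = MC: 39 − 10Q = 7 ⇒ Q = 3.2, P = 39 − 5·3.2 = 23.
DWL is the triangle between Q = 3.2 and Q = 6.4: ½·(6.4 − 3.2)·(23 − 7) = 25.6.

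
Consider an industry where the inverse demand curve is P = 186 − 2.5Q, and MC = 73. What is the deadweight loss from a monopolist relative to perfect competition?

DWL = 638.45

Perfect competition: P = MC = 73, so 186 − 2.5Q = 73 and Q = 45.2.
Monopoly sets MR = MC: 186 − 5Q = 73 ⇒ Q = 22.6, P = 186 − 2.5·22.6 = 129.5.
DWL is the triangle between Q = 22.6 and Q = 45.2: ½·(45.2 − 22.6)·(129.5 − 73) = 638.45.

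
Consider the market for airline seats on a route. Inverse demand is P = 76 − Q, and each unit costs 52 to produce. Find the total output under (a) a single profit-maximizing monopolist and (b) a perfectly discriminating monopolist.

Monopoly: Q = 12; Perfect PD: Q = 24

Monopoly sets MR = MC: 76 − 2Q = 52 ⇒ Q = 12, P = 76 − 12 = 64.
Under first-degree price discrimination the firm charges each unit its demand price and produces up to where P = MC, i.e. Q = 24. Consumer surplus is zero; producer surplus equals total surplus.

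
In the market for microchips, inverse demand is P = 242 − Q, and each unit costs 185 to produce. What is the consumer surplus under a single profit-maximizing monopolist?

The monopolist equates marginal revenue to marginal cost: 242 − 2Q = 185, so Q = 28.5. From demand, P = 213.5.
CS = ½·(242 − 213.5)·28.5 = 406.125.

CS = 406.125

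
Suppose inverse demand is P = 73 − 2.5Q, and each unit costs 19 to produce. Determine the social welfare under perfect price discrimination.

A perfectly discriminating monopolist sells every unit with P(Q) ≥ MC(Q), so output equals the competitive quantity Q = 21.6. Each buyer pays their reservation price, so CS = 0 and the firm captures all surplus.
TS = 583.2 (equal to competitive TS).

TS = 583.2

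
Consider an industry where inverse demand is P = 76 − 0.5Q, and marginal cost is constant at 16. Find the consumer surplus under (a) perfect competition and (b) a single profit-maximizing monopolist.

Competition: CS = 3600; Monopoly: CS = 900

Perfect competition: P = MC = 16, so 76 − 0.5Q = 16 and Q = 120.
CS = ½·(76 − 16)·120 = 3600.
The monopolist equates marginal revenue to marginal cost: 76 − Q = 16, so Q = 60. From demand, P = 46.
CS = ½·(76 − 46)·60 = 900.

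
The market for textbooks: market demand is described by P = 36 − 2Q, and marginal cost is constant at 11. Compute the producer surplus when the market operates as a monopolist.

PS = 78.125

Monopoly sets MR = MC: 36 − 4Q = 11 ⇒ Q = 6.25, P = 36 − 2·6.25 = 23.5.
PS = (23.5 − 11)·6.25 = 78.125.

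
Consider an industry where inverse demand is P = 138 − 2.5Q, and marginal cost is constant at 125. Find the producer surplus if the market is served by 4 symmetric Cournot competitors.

In a 4-firm Cournot equilibrium, symmetry and the first-order condition give q = (138 − 125)/(12.5) = 1.04. So Q = 4.16 and P = 127.6.
PS = (127.6 − 125)·4.16 = 10.816.

PS = 10.816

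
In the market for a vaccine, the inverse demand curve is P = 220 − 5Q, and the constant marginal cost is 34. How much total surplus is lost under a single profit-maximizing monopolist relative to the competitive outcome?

DWL = 864.9

Competitive firms price at marginal cost: P = 34, giving Q = 37.2.
The monopolist equates marginal revenue to marginal cost: 220 − 10Q = 34, so Q = 18.6. From demand, P = 127.
DWL is the triangle between Q = 18.6 and Q = 37.2: ½·(37.2 − 18.6)·(127 − 34) = 864.9.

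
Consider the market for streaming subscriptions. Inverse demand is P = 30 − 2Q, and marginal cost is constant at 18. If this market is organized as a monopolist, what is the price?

Monopoly sets MR = MC: 30 − 4Q = 18 ⇒ Q = 3, P = 30 − 2·3 = 24.

P = 24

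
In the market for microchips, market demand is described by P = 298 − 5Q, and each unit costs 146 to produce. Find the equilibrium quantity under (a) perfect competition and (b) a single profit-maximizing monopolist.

Under competition P = MC = 146, so Q = (298 − 146)/5 = 30.4.
Monopoly sets MR = MC: 298 − 10Q = 146 ⇒ Q = 15.2, P = 298 − 5·15.2 = 222.

Competition: Q = 30.4; Monopoly: Q = 15.2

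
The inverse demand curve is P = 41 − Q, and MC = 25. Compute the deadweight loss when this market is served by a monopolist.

Perfect competition: P = MC = 25, so 41 − Q = 25 and Q = 16.
The monopolist equates marginal revenue to marginal cost: 41 − 2Q = 25, so Q = 8. From demand, P = 33.
DWL is the triangle between Q = 8 and Q = 16: ½·(16 − 8)·(33 − 25) = 32.

DWL = 32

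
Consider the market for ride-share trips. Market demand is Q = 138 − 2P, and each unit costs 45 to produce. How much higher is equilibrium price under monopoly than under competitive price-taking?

P rises by 12

Inverting demand: P = 69 − 0.5Q.
Perfect competition: P = MC = 45, so 69 − 0.5Q = 45 and Q = 48.
The monopolist equates marginal revenue to marginal cost: 69 − Q = 45, so Q = 24. From demand, P = 57.
Change in equilibrium price: 57 − 45 = 12.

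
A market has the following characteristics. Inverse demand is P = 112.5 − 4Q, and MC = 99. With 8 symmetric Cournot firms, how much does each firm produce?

q_i = 0.375

In a 8-firm Cournot equilibrium, symmetry and the first-order condition give q = (112.5 − 99)/(36) = 0.375. So Q = 3 and P = 100.5.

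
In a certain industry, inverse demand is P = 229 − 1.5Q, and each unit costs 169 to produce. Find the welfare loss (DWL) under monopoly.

Perfect competition: P = MC = 169, so 229 − 1.5Q = 169 and Q = 40.
A monopolist chooses Q where MR = MC. MR = 229 − 3Q; setting this equal to 169 gives Q = 20 and P = 199.
DWL is the triangle between Q = 20 and Q = 40: ½·(40 − 20)·(199 − 169) = 300.

DWL = 300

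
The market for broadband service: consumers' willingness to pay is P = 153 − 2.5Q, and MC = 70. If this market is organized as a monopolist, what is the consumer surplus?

CS = 344.45

Monopoly sets MR = MC: 153 − 5Q = 70 ⇒ Q = 16.6, P = 153 − 2.5·16.6 = 111.5.
CS = ½·(153 − 111.5)·16.6 = 344.45.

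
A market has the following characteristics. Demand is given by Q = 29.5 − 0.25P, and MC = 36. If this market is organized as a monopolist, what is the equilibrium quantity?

Q = 10.25

Inverting demand: P = 118 − 4Q.
The monopolist equates marginal revenue to marginal cost: 118 − 8Q = 36, so Q = 10.25. From demand, P = 77.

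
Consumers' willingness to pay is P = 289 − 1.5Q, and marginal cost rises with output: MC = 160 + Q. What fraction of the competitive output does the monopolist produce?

Q_m/Q_c = 0.625

The monopolist equates marginal revenue to marginal cost: 289 − 3Q = 160 + Q, so Q = 32.25. From demand, P = 240.625.
Under competition P = MC: 289 − 1.5Q = 160 + Q ⇒ Q = 51.6, P = 211.6.
Ratio Q_m/Q_c = 32.25/51.6 = 0.625.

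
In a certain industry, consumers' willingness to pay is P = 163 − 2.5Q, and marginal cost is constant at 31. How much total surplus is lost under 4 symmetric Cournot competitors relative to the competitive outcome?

DWL = 139.392

Under competition P = MC = 31, so Q = (163 − 31)/2.5 = 52.8.
Cournot with 4 identical firms: the symmetric best-response condition is 163 − 12.5q = 31. Each firm produces q = 10.56, total output Q = 42.24, price P = 57.4.
DWL is the triangle between Q = 42.24 and Q = 52.8: ½·(52.8 − 42.24)·(57.4 − 31) = 139.392.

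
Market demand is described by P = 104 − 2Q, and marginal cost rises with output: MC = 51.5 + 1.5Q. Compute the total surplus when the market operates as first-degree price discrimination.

A perfectly discriminating monopolist sells every unit with P(Q) ≥ MC(Q), so output equals the competitive quantity Q = 15. Each buyer pays their reservation price, so CS = 0 and the firm captures all surplus.
TS = 393.75 (equal to competitive TS).

TS = 393.75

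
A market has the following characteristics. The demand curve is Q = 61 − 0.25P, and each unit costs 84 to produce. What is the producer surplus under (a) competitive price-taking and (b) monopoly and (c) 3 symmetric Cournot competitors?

Competition: PS = 0; Monopoly: PS = 1600; Cournot: PS = 1200

Inverting demand: P = 244 − 4Q.
Perfect competition: P = MC = 84, so 244 − 4Q = 84 and Q = 40.
PS = (84 − 84)·40 = 0.
A monopolist chooses Q where MR = MC. MR = 244 − 8Q; setting this equal to 84 gives Q = 20 and P = 164.
PS = (164 − 84)·20 = 1600.
In a 3-firm Cournot equilibrium, symmetry and the first-order condition give q = (244 − 84)/(16) = 10. So Q = 30 and P = 124.
PS = (124 − 84)·30 = 1200.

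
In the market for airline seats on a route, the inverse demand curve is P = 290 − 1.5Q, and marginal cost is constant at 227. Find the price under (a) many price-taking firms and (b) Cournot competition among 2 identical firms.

Competition: P = 227; Cournot: P = 248

Perfect competition: P = MC = 227, so 290 − 1.5Q = 227 and Q = 42.
In a 2-firm Cournot equilibrium, symmetry and the first-order condition give q = (290 − 227)/(4.5) = 14. So Q = 28 and P = 248.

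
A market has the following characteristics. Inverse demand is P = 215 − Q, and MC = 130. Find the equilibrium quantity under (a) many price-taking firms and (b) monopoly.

Competition: Q = 85; Monopoly: Q = 42.5

Perfect competition: P = MC = 130, so 215 − Q = 130 and Q = 85.
The monopolist equates marginal revenue to marginal cost: 215 − 2Q = 130, so Q = 42.5. From demand, P = 172.5.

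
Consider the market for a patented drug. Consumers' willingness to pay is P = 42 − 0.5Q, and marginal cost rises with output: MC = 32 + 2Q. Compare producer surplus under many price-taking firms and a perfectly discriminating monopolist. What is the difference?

PS rises by 4

Competitive equilibrium sets price equal to marginal cost: 42 − 0.5Q = 32 + 2Q, so Q = 4 and P = 40.
PS = P·Q − VC(Q) = 40·4 − (32·4 + ½·2·4²) = 16.
A perfectly discriminating monopolist sells every unit with P(Q) ≥ MC(Q), so output equals the competitive quantity Q = 4. Each buyer pays their reservation price, so CS = 0 and the firm captures all surplus.
PS = ½·(42 − 32)·4 = 20.
Change in producer surplus: 20 − 16 = 4.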